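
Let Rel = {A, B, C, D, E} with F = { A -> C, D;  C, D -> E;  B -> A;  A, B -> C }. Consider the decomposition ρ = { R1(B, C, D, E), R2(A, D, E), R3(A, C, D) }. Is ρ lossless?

No

Chase test. Columns are A, B, C, D, E; row i has aⱼ where attribute j ∈ Ri, else bᵢⱼ.
Initial tableau (one row per fragment):
  row 1: b11 a2 a3 a4 a5
  row 2: a1 b22 b23 a4 a5
  row 3: a1 b32 a3 a4 b35
Rows 2 and 3 agree on A; apply A→C, D and equate their C, D entries.
Rows 1 and 3 agree on C, D; apply C, D→E and equate their E entries.
No row becomes fully distinguished — the join is lossy.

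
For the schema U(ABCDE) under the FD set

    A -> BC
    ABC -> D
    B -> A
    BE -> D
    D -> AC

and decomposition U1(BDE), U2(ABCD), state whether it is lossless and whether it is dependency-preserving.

lossless and dependency-preserving

Lossless test: (BD)⁺ = {ABCD}, which contains all of one fragment — lossless.
Dependency preservation: every FD's attributes lie within a single fragment, so each can be enforced locally — preserved.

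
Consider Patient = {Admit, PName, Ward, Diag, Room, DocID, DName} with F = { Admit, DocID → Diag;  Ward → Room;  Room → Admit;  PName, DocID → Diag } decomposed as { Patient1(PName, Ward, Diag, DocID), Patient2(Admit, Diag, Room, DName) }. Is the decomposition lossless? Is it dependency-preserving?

lossy and not dependency-preserving

Lossless test: (Diag)⁺ = {Diag}, which is a superkey of neither fragment — lossy.
Dependency preservation: the restricted closure of {Admit, DocID} across the fragments never reaches {Diag}, so Admit, DocID → Diag cannot be enforced without a join — not preserved.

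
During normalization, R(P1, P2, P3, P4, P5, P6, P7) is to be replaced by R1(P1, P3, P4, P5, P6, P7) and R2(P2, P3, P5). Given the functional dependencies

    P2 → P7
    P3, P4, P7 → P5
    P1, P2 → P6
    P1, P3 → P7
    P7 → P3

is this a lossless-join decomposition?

Common attributes: R1 ∩ R2 = {P3, P5}.
No dependency enlarges {P3, P5}, so (P3, P5)⁺ = {P3, P5}.
The closure contains neither all of R1 = {P1, P3, P4, P5, P6, P7} nor all of R2 = {P2, P3, P5}, so the common attributes are not a superkey of either fragment. The join is lossy.

No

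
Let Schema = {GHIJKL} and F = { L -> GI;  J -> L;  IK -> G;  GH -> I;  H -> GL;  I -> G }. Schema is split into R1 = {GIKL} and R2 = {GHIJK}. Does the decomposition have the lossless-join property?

No

Common attributes: R1 ∩ R2 = {GIK}.
No dependency enlarges {GIK}, so (GIK)⁺ = {GIK}.
The closure contains neither all of R1 = {GIKL} nor all of R2 = {GHIJK}, so the common attributes are not a superkey of either fragment. The join is lossy.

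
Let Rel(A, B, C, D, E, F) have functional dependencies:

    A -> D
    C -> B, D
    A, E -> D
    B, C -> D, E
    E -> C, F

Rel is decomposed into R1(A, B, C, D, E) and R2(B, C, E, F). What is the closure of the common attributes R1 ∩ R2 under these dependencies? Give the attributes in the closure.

R1 ∩ R2 = {B, C, E}.
C → B, D applies, adding D
E → C, F applies, adding F
Closure: {B, C, D, E, F}.

B, C, D, E, F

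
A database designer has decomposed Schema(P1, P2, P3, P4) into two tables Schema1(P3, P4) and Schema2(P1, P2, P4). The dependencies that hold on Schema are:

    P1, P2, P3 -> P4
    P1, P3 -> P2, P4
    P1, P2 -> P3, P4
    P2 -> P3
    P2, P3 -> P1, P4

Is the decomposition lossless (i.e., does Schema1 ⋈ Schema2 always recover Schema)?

Common attributes: Schema1 ∩ Schema2 = {P4}.
No dependency enlarges {P4}, so (P4)⁺ = {P4}.
The closure contains neither all of Schema1 = {P3, P4} nor all of Schema2 = {P1, P2, P4}, so the common attributes are not a superkey of either fragment. The join is lossy.

No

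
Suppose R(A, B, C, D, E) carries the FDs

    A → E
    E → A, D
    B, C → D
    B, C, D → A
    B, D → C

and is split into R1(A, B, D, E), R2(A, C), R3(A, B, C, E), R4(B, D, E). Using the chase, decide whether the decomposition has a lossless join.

Yes

Chase test. Columns are A, B, C, D, E; row i has aⱼ where attribute j ∈ Ri, else bᵢⱼ.
Initial tableau (one row per fragment):
  row 1: a1 a2 b13 a4 a5
  row 2: a1 b22 a3 b24 b25
  row 3: a1 a2 a3 b34 a5
  row 4: b41 a2 b43 a4 a5
Rows 1 and 2 agree on A; apply A→E and equate their E entries.
Rows 1 and 2 agree on E; apply E→A, D and equate their A, D entries.
Rows 1 and 3 agree on E; apply E→A, D and equate their A, D entries.
Rows 1 and 4 agree on E; apply E→A, D and equate their A, D entries.
Rows 1 and 3 agree on B, D; apply B, D→C and equate their C entries.
Rows 1 and 4 agree on B, D; apply B, D→C and equate their C entries.
Row 1 is now all distinguished symbols — the join is lossless.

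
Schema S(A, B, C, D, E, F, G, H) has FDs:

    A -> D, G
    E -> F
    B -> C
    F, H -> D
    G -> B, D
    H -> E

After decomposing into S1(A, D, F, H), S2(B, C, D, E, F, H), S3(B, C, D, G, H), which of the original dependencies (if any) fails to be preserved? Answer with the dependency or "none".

Check A → D, G: no single fragment contains all of {A, D, G}, and the restricted closure of {A} across the fragments never reaches {D, G}.
E → F is preserved.
B → C is preserved.
F, H → D is preserved.
G → B, D is preserved.
H → E is preserved.

A -> D, G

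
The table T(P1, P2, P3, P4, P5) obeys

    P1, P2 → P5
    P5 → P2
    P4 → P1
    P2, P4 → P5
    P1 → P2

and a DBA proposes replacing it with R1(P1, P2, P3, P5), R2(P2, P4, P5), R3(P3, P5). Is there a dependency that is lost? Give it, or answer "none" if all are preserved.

P4 → P1

Check P4 → P1: no single fragment contains all of {P1, P4}, and the restricted closure of {P4} across the fragments never reaches {P1}.
P1, P2 → P5 is preserved.
P5 → P2 is preserved.
P2, P4 → P5 is preserved.
P1 → P2 is preserved.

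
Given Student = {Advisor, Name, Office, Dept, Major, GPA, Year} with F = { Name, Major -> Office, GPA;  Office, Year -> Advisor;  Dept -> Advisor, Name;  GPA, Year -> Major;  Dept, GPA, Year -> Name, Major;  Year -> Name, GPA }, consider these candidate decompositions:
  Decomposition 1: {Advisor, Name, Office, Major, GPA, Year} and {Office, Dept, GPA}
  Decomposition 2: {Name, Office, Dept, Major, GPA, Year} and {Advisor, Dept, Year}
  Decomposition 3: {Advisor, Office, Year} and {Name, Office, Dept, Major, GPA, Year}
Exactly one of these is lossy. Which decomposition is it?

Decomposition 1

Decomposition 1: common = {Office, GPA}, closure = {Office, GPA} → lossy.
Decomposition 2: common = {Dept, Year}, closure = {Advisor, Name, Office, Dept, Major, GPA, Year} → lossless.
Decomposition 3: common = {Office, Year}, closure = {Advisor, Name, Office, Major, GPA, Year} → lossless.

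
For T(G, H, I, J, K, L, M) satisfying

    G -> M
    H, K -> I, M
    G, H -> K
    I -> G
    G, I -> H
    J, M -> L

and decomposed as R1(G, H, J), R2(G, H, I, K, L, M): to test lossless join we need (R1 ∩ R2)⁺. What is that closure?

G, H, I, K, M

R1 ∩ R2 = {G, H}.
G → M applies, adding M
G, H → K applies, adding K
H, K → I, M applies, adding I
Closure: {G, H, I, K, M}.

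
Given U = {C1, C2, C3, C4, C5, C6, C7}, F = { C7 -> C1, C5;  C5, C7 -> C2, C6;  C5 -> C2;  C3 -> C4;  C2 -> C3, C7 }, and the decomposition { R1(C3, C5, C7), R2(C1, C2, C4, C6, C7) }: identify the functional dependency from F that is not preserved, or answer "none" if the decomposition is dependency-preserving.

Check C3 → C4: no single fragment contains all of {C3, C4}, and the restricted closure of {C3} across the fragments never reaches {C4}.
C7 → C1, C5 is preserved.
C5, C7 → C2, C6 is preserved.
C5 → C2 is preserved.
C2 → C3, C7 is preserved.

C3 -> C4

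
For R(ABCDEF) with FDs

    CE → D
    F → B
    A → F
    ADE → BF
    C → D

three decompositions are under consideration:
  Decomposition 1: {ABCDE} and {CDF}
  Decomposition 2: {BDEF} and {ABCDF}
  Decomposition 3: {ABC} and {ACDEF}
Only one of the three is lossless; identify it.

Decomposition 3

Decomposition 1: common = {CD}, closure = {CD} → lossy.
Decomposition 2: common = {BDF}, closure = {BDF} → lossy.
Decomposition 3: common = {AC}, closure = {ABCDF} → lossless.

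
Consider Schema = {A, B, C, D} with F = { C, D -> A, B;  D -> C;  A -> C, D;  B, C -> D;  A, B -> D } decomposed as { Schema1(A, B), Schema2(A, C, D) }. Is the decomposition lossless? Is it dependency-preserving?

Lossless test: (A)⁺ = {A, B, C, D}, which contains all of one fragment — lossless.
Dependency preservation: the restricted closure of {B, C} across the fragments never reaches {D}, so B, C → D cannot be enforced without a join — not preserved.

lossless but not dependency-preserving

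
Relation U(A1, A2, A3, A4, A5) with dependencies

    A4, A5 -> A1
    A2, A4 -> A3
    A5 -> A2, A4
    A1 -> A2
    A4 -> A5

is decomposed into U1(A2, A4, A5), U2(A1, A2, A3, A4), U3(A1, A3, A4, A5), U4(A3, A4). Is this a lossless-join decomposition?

Yes

Chase test. Columns are A1, A2, A3, A4, A5; row i has aⱼ where attribute j ∈ Ui, else bᵢⱼ.
Initial tableau (one row per fragment):
  row 1: b11 a2 b13 a4 a5
  row 2: a1 a2 a3 a4 b25
  row 3: a1 b32 a3 a4 a5
  row 4: b41 b42 a3 a4 b45
Rows 1 and 3 agree on A4, A5; apply A4, A5→A1 and equate their A1 entries.
Rows 1 and 2 agree on A2, A4; apply A2, A4→A3 and equate their A3 entries.
Rows 1 and 3 agree on A5; apply A5→A2, A4 and equate their A2, A4 entries.
Rows 1 and 2 agree on A4; apply A4→A5 and equate their A5 entries.
Rows 1 and 4 agree on A4; apply A4→A5 and equate their A5 entries.
Rows 1 and 4 agree on A4, A5; apply A4, A5→A1 and equate their A1 entries.
Rows 1 and 4 agree on A5; apply A5→A2, A4 and equate their A2, A4 entries.
Row 1 is now all distinguished symbols — the join is lossless.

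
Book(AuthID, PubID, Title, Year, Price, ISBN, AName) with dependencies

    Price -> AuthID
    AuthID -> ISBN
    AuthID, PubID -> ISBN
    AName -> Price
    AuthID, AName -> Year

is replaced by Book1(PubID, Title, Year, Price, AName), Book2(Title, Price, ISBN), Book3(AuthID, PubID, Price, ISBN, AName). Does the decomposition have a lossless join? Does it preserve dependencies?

lossless and dependency-preserving

Lossless test (chase): Rows 1 and 2 agree on Price; apply Price→AuthID and equate their AuthID entries. Rows 1 and 3 agree on Price; apply Price→AuthID and equate their AuthID entries. Rows 1 and 2 agree on AuthID; apply AuthID→ISBN and equate their ISBN entries. Rows 1 and 3 agree on AuthID, AName; apply AuthID, AName→Year and equate their Year entries. Row 1 is now all distinguished symbols — the join is lossless.
Dependency preservation: AuthID, AName → Year is not contained in any single fragment, but the restricted closure of its left-hand side across the fragments still reaches the right-hand side; the remaining FDs each lie inside some fragment. All dependencies are preserved.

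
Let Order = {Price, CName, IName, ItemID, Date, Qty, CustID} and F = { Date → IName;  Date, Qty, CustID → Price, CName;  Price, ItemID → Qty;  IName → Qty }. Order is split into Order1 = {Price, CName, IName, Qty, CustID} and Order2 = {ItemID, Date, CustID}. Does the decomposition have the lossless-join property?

No

Common attributes: Order1 ∩ Order2 = {CustID}.
No dependency enlarges {CustID}, so (CustID)⁺ = {CustID}.
The closure contains neither all of Order1 = {Price, CName, IName, Qty, CustID} nor all of Order2 = {ItemID, Date, CustID}, so the common attributes are not a superkey of either fragment. The join is lossy.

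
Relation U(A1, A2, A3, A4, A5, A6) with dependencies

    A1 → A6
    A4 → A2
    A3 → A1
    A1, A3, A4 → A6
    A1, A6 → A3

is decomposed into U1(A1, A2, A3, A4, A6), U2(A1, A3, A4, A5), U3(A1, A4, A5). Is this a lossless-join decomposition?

Yes

Chase test. Columns are A1, A2, A3, A4, A5, A6; row i has aⱼ where attribute j ∈ Ui, else bᵢⱼ.
Initial tableau (one row per fragment):
  row 1: a1 a2 a3 a4 b15 a6
  row 2: a1 b22 a3 a4 a5 b26
  row 3: a1 b32 b33 a4 a5 b36
Rows 1 and 2 agree on A1; apply A1→A6 and equate their A6 entries.
Rows 1 and 3 agree on A1; apply A1→A6 and equate their A6 entries.
Rows 1 and 2 agree on A4; apply A4→A2 and equate their A2 entries.
Rows 1 and 3 agree on A4; apply A4→A2 and equate their A2 entries.
Rows 1 and 3 agree on A1, A6; apply A1, A6→A3 and equate their A3 entries.
Row 2 is now all distinguished symbols — the join is lossless.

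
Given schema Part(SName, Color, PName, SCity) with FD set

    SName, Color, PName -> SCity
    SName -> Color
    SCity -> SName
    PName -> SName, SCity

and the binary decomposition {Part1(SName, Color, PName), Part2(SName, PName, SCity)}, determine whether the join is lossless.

Yes

Common attributes: Part1 ∩ Part2 = {SName, PName}.
Closure of {SName, PName}: SName → Color applies, adding Color; PName → SName, SCity applies, adding SCity. So (SName, PName)⁺ = {SName, Color, PName, SCity}.
This closure contains every attribute of Part1, so Part1 ∩ Part2 → Part1. The join is lossless.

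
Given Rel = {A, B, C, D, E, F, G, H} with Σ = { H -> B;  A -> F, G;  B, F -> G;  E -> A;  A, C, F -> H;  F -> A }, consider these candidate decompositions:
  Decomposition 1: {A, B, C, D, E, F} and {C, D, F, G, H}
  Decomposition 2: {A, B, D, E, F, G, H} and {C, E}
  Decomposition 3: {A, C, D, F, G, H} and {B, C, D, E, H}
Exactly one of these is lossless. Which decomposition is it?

Decomposition 1

Decomposition 1: common = {C, D, F}, closure = {A, B, C, D, F, G, H} → lossless.
Decomposition 2: common = {E}, closure = {A, E, F, G} → lossy.
Decomposition 3: common = {C, D, H}, closure = {B, C, D, H} → lossy.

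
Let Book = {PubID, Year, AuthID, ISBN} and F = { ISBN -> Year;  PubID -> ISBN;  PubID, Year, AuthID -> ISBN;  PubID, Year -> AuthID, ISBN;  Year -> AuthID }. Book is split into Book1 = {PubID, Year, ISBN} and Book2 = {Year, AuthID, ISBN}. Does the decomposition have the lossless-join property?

Common attributes: Book1 ∩ Book2 = {Year, ISBN}.
Closure of {Year, ISBN}: Year → AuthID applies, adding AuthID. So (Year, ISBN)⁺ = {Year, AuthID, ISBN}.
This closure contains every attribute of Book2, so Book1 ∩ Book2 → Book2. The join is lossless.

Yes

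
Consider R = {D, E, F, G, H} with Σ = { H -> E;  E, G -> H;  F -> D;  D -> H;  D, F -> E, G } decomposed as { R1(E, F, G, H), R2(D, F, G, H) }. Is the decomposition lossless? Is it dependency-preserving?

Lossless test: (F, G, H)⁺ = {D, E, F, G, H}, which contains all of one fragment — lossless.
Dependency preservation: D, F → E, G is not contained in any single fragment, but the restricted closure of its left-hand side across the fragments still reaches the right-hand side; the remaining FDs each lie inside some fragment. All dependencies are preserved.

lossless and dependency-preserving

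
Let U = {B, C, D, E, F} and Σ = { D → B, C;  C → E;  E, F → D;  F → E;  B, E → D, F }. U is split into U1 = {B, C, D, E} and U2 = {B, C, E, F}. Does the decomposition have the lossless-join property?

Common attributes: U1 ∩ U2 = {B, C, E}.
Closure of {B, C, E}: B, E → D, F applies, adding D, F. So (B, C, E)⁺ = {B, C, D, E, F}.
This closure contains every attribute of U1, so U1 ∩ U2 → U1. The join is lossless.

Yes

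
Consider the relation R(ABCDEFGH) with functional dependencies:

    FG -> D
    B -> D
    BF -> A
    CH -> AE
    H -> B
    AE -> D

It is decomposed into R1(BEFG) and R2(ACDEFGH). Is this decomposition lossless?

Common attributes: R1 ∩ R2 = {EFG}.
Closure of {EFG}: FG → D applies, adding D. So (EFG)⁺ = {DEFG}.
The closure contains neither all of R1 = {BEFG} nor all of R2 = {ACDEFGH}, so the common attributes are not a superkey of either fragment. The join is lossy.

No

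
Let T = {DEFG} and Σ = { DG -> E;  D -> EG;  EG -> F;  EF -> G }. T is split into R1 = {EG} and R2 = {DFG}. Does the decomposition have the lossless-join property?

No

Common attributes: R1 ∩ R2 = {G}.
No dependency enlarges {G}, so (G)⁺ = {G}.
The closure contains neither all of R1 = {EG} nor all of R2 = {DFG}, so the common attributes are not a superkey of either fragment. The join is lossy.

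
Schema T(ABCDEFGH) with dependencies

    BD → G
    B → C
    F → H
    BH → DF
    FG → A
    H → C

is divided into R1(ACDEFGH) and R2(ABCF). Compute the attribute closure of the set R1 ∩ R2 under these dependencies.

R1 ∩ R2 = {ACF}.
F → H applies, adding H
Closure: {ACFH}.

ACFH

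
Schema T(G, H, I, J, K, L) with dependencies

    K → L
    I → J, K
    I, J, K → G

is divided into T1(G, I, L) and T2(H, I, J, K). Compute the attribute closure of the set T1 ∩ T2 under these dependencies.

T1 ∩ T2 = {I}.
I → J, K applies, adding J, K
I, J, K → G applies, adding G
K → L applies, adding L
Closure: {G, I, J, K, L}.

G, I, J, K, L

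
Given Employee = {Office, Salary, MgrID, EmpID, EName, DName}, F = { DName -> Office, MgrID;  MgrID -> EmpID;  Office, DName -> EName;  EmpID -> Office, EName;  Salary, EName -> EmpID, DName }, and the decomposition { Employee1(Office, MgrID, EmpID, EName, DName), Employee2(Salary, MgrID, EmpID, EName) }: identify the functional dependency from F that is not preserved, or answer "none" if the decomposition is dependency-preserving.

Check Salary, EName → EmpID, DName: no single fragment contains all of {Salary, EmpID, EName, DName}, and the restricted closure of {Salary, EName} across the fragments never reaches {EmpID, DName}.
DName → Office, MgrID is preserved.
MgrID → EmpID is preserved.
Office, DName → EName is preserved.
EmpID → Office, EName is preserved.

Salary, EName -> EmpID, DName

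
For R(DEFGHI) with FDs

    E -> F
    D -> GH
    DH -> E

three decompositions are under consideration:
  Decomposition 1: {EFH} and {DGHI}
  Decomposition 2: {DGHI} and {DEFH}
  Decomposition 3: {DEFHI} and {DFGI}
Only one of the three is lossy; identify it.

Decomposition 1: common = {H}, closure = {H} → lossy.
Decomposition 2: common = {DH}, closure = {DEFGH} → lossless.
Decomposition 3: common = {DFI}, closure = {DEFGHI} → lossless.

Decomposition 1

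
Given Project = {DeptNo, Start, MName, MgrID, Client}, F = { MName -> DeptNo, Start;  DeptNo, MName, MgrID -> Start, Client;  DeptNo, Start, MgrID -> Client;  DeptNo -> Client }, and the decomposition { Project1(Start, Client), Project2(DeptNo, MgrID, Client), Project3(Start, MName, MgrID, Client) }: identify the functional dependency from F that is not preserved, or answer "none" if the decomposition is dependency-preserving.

Check MName → DeptNo, Start: no single fragment contains all of {DeptNo, Start, MName}, and the restricted closure of {MName} across the fragments never reaches {DeptNo, Start}.
DeptNo, MName, MgrID → Start, Client is preserved.
DeptNo, Start, MgrID → Client is preserved.
DeptNo → Client is preserved.

MName -> DeptNo, Start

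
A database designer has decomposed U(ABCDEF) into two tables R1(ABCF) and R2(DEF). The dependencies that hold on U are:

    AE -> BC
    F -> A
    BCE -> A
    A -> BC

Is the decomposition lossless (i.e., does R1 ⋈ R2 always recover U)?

Common attributes: R1 ∩ R2 = {F}.
Closure of {F}: F → A applies, adding A; A → BC applies, adding BC. So (F)⁺ = {ABCF}.
This closure contains every attribute of R1, so R1 ∩ R2 → R1. The join is lossless.

Yes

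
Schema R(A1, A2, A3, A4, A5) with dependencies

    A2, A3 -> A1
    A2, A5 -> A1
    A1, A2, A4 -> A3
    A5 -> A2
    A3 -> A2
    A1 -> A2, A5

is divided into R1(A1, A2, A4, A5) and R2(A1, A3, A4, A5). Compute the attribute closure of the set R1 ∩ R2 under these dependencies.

R1 ∩ R2 = {A1, A4, A5}.
A5 → A2 applies, adding A2
A1, A2, A4 → A3 applies, adding A3
Closure: {A1, A2, A3, A4, A5}.

A1, A2, A3, A4, A5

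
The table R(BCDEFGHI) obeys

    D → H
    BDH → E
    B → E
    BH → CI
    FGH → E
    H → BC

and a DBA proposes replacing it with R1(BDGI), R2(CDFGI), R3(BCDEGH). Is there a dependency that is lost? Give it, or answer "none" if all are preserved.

BH → CI

Check BH → CI: no single fragment contains all of {BCHI}, and the restricted closure of {BH} across the fragments never reaches {CI}.
D → H is preserved.
BDH → E is preserved.
B → E is preserved.
FGH → E is preserved.
H → BC is preserved.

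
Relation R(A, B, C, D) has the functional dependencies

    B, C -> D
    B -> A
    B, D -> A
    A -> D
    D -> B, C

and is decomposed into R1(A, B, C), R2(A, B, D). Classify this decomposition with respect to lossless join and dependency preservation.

Lossless test: (A, B)⁺ = {A, B, C, D}, which contains all of one fragment — lossless.
Dependency preservation: B, C → D; D → B, C are not contained in any single fragment, but the restricted closure of each left-hand side across the fragments still reaches the right-hand side; the remaining FDs each lie inside some fragment. All dependencies are preserved.

lossless and dependency-preserving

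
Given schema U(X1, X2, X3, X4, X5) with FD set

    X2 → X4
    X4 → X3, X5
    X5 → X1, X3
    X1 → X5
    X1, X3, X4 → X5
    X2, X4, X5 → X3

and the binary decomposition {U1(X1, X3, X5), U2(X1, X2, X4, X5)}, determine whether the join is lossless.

Yes

Common attributes: U1 ∩ U2 = {X1, X5}.
Closure of {X1, X5}: X5 → X1, X3 applies, adding X3. So (X1, X5)⁺ = {X1, X3, X5}.
This closure contains every attribute of U1, so U1 ∩ U2 → U1. The join is lossless.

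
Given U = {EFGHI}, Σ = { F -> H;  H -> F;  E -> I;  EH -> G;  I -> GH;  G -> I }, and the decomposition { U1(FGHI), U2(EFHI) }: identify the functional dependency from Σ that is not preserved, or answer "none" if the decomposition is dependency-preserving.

none

F → H lies within U1.
H → F lies within U1.
E → I lies within U2.
EH → G: restricted closure across fragments reaches G.
I → GH lies within U1.
G → I lies within U1.
Every dependency is enforceable on the fragments, so the decomposition is dependency-preserving.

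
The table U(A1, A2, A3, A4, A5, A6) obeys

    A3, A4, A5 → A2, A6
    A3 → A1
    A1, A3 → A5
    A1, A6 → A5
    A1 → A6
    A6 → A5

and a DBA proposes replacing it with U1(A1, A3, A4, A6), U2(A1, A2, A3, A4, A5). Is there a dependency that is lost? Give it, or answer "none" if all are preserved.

A6 → A5

Check A6 → A5: no single fragment contains all of {A5, A6}, and the restricted closure of {A6} across the fragments never reaches {A5}.
A3, A4, A5 → A2, A6 is preserved.
A3 → A1 is preserved.
A1, A3 → A5 is preserved.
A1, A6 → A5 is preserved.
A1 → A6 is preserved.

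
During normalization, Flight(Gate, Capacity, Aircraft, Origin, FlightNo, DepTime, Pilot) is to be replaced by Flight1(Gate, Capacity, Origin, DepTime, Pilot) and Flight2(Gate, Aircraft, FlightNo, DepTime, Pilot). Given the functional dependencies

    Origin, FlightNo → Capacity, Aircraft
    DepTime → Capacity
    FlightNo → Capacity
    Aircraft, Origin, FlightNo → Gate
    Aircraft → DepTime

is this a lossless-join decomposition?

No

Common attributes: Flight1 ∩ Flight2 = {Gate, DepTime, Pilot}.
Closure of {Gate, DepTime, Pilot}: DepTime → Capacity applies, adding Capacity. So (Gate, DepTime, Pilot)⁺ = {Gate, Capacity, DepTime, Pilot}.
The closure contains neither all of Flight1 = {Gate, Capacity, Origin, DepTime, Pilot} nor all of Flight2 = {Gate, Aircraft, FlightNo, DepTime, Pilot}, so the common attributes are not a superkey of either fragment. The join is lossy.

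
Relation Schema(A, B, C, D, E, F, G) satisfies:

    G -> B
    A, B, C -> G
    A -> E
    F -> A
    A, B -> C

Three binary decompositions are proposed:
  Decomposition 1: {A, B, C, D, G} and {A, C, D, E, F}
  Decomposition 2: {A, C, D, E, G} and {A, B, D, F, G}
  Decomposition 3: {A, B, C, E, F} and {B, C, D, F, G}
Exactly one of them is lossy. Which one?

Decomposition 1: common = {A, C, D}, closure = {A, C, D, E} → lossy.
Decomposition 2: common = {A, D, G}, closure = {A, B, C, D, E, G} → lossless.
Decomposition 3: common = {B, C, F}, closure = {A, B, C, E, F, G} → lossless.

Decomposition 1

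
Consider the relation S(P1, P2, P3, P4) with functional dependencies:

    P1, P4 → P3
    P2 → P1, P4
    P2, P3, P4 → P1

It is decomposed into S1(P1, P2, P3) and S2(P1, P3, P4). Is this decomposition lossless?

No

Common attributes: S1 ∩ S2 = {P1, P3}.
No dependency enlarges {P1, P3}, so (P1, P3)⁺ = {P1, P3}.
The closure contains neither all of S1 = {P1, P2, P3} nor all of S2 = {P1, P3, P4}, so the common attributes are not a superkey of either fragment. The join is lossy.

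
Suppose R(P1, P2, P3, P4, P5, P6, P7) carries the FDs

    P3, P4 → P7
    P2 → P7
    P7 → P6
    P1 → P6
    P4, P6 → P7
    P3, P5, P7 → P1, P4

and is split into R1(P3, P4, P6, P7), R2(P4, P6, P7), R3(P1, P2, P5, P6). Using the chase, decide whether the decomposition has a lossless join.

Chase test. Columns are P1, P2, P3, P4, P5, P6, P7; row i has aⱼ where attribute j ∈ Ri, else bᵢⱼ.
Initial tableau (one row per fragment):
  row 1: b11 b12 a3 a4 b15 a6 a7
  row 2: b21 b22 b23 a4 b25 a6 a7
  row 3: a1 a2 b33 b34 a5 a6 b37
No row becomes fully distinguished — the join is lossy.

No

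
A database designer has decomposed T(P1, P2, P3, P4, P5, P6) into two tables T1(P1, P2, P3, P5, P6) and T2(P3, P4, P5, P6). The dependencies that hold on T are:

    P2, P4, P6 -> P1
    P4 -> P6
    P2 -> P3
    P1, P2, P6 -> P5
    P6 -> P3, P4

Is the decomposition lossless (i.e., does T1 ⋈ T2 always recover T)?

Yes

Common attributes: T1 ∩ T2 = {P3, P5, P6}.
Closure of {P3, P5, P6}: P6 → P3, P4 applies, adding P4. So (P3, P5, P6)⁺ = {P3, P4, P5, P6}.
This closure contains every attribute of T2, so T1 ∩ T2 → T2. The join is lossless.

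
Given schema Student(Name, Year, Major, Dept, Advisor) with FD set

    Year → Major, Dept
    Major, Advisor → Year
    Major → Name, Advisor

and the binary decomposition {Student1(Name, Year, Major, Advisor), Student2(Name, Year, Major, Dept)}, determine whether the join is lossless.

Yes

Common attributes: Student1 ∩ Student2 = {Name, Year, Major}.
Closure of {Name, Year, Major}: Year → Major, Dept applies, adding Dept; Major → Name, Advisor applies, adding Advisor. So (Name, Year, Major)⁺ = {Name, Year, Major, Dept, Advisor}.
This closure contains every attribute of Student1, so Student1 ∩ Student2 → Student1. The join is lossless.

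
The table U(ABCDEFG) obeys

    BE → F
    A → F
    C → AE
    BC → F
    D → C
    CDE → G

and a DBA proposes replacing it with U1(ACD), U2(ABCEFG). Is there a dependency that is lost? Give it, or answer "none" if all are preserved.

CDE → G

Check CDE → G: no single fragment contains all of {CDEG}, and the restricted closure of {CDE} across the fragments never reaches {G}.
BE → F is preserved.
A → F is preserved.
C → AE is preserved.
BC → F is preserved.
D → C is preserved.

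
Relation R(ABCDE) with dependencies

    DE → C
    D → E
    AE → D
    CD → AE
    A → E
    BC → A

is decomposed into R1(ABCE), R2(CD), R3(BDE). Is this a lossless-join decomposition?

Yes

Chase test. Columns are ABCDE; row i has aⱼ where attribute j ∈ Ri, else bᵢⱼ.
Initial tableau (one row per fragment):
  row 1: a1 a2 a3 b14 a5
  row 2: b21 b22 a3 a4 b25
  row 3: b31 a2 b33 a4 a5
Rows 2 and 3 agree on D; apply D→E and equate their E entries.
Rows 2 and 3 agree on DE; apply DE→C and equate their C entries.
Rows 2 and 3 agree on CD; apply CD→AE and equate their AE entries.
Rows 1 and 3 agree on BC; apply BC→A and equate their A entries.
Rows 1 and 2 agree on AE; apply AE→D and equate their D entries.
Row 1 is now all distinguished symbols — the join is lossless.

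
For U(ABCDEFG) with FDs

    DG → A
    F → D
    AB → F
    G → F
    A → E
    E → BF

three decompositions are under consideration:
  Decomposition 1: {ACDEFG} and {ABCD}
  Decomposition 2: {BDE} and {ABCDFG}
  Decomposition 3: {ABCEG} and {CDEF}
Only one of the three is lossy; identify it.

Decomposition 1: common = {ACD}, closure = {ABCDEF} → lossless.
Decomposition 2: common = {BD}, closure = {BD} → lossy.
Decomposition 3: common = {CE}, closure = {BCDEF} → lossless.

Decomposition 2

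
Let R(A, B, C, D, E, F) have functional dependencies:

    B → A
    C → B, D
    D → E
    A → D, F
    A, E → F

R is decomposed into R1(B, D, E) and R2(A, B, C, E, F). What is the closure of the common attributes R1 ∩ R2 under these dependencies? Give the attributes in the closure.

R1 ∩ R2 = {B, E}.
B → A applies, adding A
A → D, F applies, adding D, F
Closure: {A, B, D, E, F}.

A, B, D, E, F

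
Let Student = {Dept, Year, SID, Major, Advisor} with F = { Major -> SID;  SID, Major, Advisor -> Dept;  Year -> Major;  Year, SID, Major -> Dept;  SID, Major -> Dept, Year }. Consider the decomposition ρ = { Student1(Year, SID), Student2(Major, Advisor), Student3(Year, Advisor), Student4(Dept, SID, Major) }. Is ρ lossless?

Chase test. Columns are Dept, Year, SID, Major, Advisor; row i has aⱼ where attribute j ∈ Studenti, else bᵢⱼ.
Initial tableau (one row per fragment):
  row 1: b11 a2 a3 b14 b15
  row 2: b21 b22 b23 a4 a5
  row 3: b31 a2 b33 b34 a5
  row 4: a1 b42 a3 a4 b45
Rows 2 and 4 agree on Major; apply Major→SID and equate their SID entries.
Rows 1 and 3 agree on Year; apply Year→Major and equate their Major entries.
Rows 2 and 4 agree on SID, Major; apply SID, Major→Dept, Year and equate their Dept, Year entries.
Rows 1 and 3 agree on Major; apply Major→SID and equate their SID entries.
Rows 1 and 3 agree on Year, SID, Major; apply Year, SID, Major→Dept and equate their Dept entries.
No row becomes fully distinguished — the join is lossy.

No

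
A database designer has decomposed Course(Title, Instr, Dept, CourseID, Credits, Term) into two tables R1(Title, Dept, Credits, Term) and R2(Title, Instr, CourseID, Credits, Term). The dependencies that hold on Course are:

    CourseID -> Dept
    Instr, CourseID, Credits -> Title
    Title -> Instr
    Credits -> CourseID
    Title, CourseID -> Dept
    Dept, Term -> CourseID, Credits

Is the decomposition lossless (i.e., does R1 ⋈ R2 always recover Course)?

Common attributes: R1 ∩ R2 = {Title, Credits, Term}.
Closure of {Title, Credits, Term}: Title → Instr applies, adding Instr; Credits → CourseID applies, adding CourseID; Title, CourseID → Dept applies, adding Dept. So (Title, Credits, Term)⁺ = {Title, Instr, Dept, CourseID, Credits, Term}.
This closure contains every attribute of R1, so R1 ∩ R2 → R1. The join is lossless.

Yes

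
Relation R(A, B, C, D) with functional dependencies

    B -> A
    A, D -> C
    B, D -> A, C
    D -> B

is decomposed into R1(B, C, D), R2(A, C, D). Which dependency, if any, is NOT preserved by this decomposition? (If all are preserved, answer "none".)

B -> A

Check B → A: no single fragment contains all of {A, B}, and the restricted closure of {B} across the fragments never reaches {A}.
A, D → C is preserved.
B, D → A, C is preserved.
D → B is preserved.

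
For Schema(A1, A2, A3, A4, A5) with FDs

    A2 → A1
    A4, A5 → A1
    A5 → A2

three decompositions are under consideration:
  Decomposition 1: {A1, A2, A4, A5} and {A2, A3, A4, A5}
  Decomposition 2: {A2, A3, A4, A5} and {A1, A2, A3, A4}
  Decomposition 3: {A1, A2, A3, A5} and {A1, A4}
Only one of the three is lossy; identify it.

Decomposition 1: common = {A2, A4, A5}, closure = {A1, A2, A4, A5} → lossless.
Decomposition 2: common = {A2, A3, A4}, closure = {A1, A2, A3, A4} → lossless.
Decomposition 3: common = {A1}, closure = {A1} → lossy.

Decomposition 3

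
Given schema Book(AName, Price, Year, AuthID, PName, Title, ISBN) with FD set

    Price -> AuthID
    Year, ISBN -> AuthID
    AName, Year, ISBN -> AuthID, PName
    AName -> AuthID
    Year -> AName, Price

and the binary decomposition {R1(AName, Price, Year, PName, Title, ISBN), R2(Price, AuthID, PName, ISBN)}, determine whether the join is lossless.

Yes

Common attributes: R1 ∩ R2 = {Price, PName, ISBN}.
Closure of {Price, PName, ISBN}: Price → AuthID applies, adding AuthID. So (Price, PName, ISBN)⁺ = {Price, AuthID, PName, ISBN}.
This closure contains every attribute of R2, so R1 ∩ R2 → R2. The join is lossless.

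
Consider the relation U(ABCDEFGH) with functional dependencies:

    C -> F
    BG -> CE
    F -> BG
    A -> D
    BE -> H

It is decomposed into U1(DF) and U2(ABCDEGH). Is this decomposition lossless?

Common attributes: U1 ∩ U2 = {D}.
No dependency enlarges {D}, so (D)⁺ = {D}.
The closure contains neither all of U1 = {DF} nor all of U2 = {ABCDEGH}, so the common attributes are not a superkey of either fragment. The join is lossy.

No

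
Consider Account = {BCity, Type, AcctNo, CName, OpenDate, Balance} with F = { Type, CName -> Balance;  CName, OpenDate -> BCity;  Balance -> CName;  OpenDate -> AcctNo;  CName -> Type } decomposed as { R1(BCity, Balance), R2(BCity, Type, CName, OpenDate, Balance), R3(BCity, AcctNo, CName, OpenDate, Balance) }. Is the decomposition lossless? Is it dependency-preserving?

Lossless test (chase): Rows 1 and 2 agree on Balance; apply Balance→CName and equate their CName entries. Rows 2 and 3 agree on OpenDate; apply OpenDate→AcctNo and equate their AcctNo entries. Rows 1 and 2 agree on CName; apply CName→Type and equate their Type entries. Rows 1 and 3 agree on CName; apply CName→Type and equate their Type entries. Row 2 is now all distinguished symbols — the join is lossless.
Dependency preservation: every FD's attributes lie within a single fragment, so each can be enforced locally — preserved.

lossless and dependency-preserving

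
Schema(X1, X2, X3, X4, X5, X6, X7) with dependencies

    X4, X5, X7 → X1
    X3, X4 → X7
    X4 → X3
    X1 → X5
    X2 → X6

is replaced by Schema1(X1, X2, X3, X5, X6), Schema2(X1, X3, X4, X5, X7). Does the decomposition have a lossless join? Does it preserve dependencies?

Lossless test: (X1, X3, X5)⁺ = {X1, X3, X5}, which is a superkey of neither fragment — lossy.
Dependency preservation: every FD's attributes lie within a single fragment, so each can be enforced locally — preserved.

lossy but dependency-preserving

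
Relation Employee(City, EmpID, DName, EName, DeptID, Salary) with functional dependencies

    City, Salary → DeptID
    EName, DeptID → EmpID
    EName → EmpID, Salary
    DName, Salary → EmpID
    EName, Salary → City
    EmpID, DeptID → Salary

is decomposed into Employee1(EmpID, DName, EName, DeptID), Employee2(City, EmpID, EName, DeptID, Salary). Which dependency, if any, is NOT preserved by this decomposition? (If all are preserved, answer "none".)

DName, Salary → EmpID

Check DName, Salary → EmpID: no single fragment contains all of {EmpID, DName, Salary}, and the restricted closure of {DName, Salary} across the fragments never reaches {EmpID}.
City, Salary → DeptID is preserved.
EName, DeptID → EmpID is preserved.
EName → EmpID, Salary is preserved.
EName, Salary → City is preserved.
EmpID, DeptID → Salary is preserved.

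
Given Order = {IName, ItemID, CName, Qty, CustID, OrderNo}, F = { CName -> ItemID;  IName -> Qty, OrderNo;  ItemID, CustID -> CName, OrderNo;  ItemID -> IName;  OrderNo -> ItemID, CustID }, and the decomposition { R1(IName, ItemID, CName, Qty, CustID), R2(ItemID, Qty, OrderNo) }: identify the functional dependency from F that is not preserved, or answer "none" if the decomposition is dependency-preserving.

none

CName → ItemID lies within R1.
IName → Qty, OrderNo: restricted closure across fragments reaches Qty, OrderNo.
ItemID, CustID → CName, OrderNo: restricted closure across fragments reaches CName, OrderNo.
ItemID → IName lies within R1.
OrderNo → ItemID, CustID: restricted closure across fragments reaches ItemID, CustID.
Every dependency is enforceable on the fragments, so the decomposition is dependency-preserving.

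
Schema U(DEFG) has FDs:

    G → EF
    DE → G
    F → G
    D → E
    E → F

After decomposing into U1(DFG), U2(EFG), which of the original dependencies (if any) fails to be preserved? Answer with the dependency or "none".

G → EF lies within U2.
DE → G: restricted closure across fragments reaches G.
F → G lies within U1.
D → E: restricted closure across fragments reaches E.
E → F lies within U2.
Every dependency is enforceable on the fragments, so the decomposition is dependency-preserving.

none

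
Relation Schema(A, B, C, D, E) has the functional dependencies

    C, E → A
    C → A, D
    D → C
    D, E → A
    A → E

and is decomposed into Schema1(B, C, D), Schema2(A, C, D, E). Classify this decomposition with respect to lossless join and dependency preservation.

Lossless test: (C, D)⁺ = {A, C, D, E}, which contains all of one fragment — lossless.
Dependency preservation: every FD's attributes lie within a single fragment, so each can be enforced locally — preserved.

lossless and dependency-preserving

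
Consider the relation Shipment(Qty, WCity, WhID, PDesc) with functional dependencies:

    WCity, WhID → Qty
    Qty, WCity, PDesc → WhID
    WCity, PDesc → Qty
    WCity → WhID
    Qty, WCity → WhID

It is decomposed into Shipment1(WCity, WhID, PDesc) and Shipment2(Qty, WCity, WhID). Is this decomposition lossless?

Common attributes: Shipment1 ∩ Shipment2 = {WCity, WhID}.
Closure of {WCity, WhID}: WCity, WhID → Qty applies, adding Qty. So (WCity, WhID)⁺ = {Qty, WCity, WhID}.
This closure contains every attribute of Shipment2, so Shipment1 ∩ Shipment2 → Shipment2. The join is lossless.

Yes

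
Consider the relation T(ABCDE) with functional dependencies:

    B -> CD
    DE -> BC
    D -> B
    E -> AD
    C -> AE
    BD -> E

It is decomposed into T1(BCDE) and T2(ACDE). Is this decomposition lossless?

Common attributes: T1 ∩ T2 = {CDE}.
Closure of {CDE}: DE → BC applies, adding B; E → AD applies, adding A. So (CDE)⁺ = {ABCDE}.
This closure contains every attribute of T1, so T1 ∩ T2 → T1. The join is lossless.

Yes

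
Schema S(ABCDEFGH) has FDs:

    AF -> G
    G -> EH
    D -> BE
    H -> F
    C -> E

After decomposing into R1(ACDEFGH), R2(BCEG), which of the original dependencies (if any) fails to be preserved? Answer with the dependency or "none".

D -> BE

Check D → BE: no single fragment contains all of {BDE}, and the restricted closure of {D} across the fragments never reaches {BE}.
AF → G is preserved.
G → EH is preserved.
H → F is preserved.
C → E is preserved.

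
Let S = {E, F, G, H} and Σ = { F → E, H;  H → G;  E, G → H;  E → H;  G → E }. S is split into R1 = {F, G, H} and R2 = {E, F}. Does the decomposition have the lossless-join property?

Common attributes: R1 ∩ R2 = {F}.
Closure of {F}: F → E, H applies, adding E, H; H → G applies, adding G. So (F)⁺ = {E, F, G, H}.
This closure contains every attribute of R1, so R1 ∩ R2 → R1. The join is lossless.

Yes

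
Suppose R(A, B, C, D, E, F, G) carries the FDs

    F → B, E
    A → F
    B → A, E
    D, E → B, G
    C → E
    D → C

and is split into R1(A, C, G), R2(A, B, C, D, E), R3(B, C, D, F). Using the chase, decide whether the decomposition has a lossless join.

Chase test. Columns are A, B, C, D, E, F, G; row i has aⱼ where attribute j ∈ Ri, else bᵢⱼ.
Initial tableau (one row per fragment):
  row 1: a1 b12 a3 b14 b15 b16 a7
  row 2: a1 a2 a3 a4 a5 b26 b27
  row 3: b31 a2 a3 a4 b35 a6 b37
Rows 1 and 2 agree on A; apply A→F and equate their F entries.
Rows 2 and 3 agree on B; apply B→A, E and equate their A, E entries.
Rows 2 and 3 agree on D, E; apply D, E→B, G and equate their B, G entries.
Rows 1 and 2 agree on C; apply C→E and equate their E entries.
Rows 1 and 2 agree on F; apply F→B, E and equate their B, E entries.
Rows 1 and 3 agree on A; apply A→F and equate their F entries.
No row becomes fully distinguished — the join is lossy.

No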